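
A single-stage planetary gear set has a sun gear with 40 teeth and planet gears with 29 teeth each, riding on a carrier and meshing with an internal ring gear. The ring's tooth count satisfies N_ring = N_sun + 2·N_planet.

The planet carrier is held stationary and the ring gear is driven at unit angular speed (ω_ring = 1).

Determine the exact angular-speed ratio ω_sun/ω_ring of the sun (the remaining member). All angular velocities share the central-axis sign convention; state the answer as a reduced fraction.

-49/20

N_ring = 40 + 2·29 = 98
40(ω_s−ω_c) = −98(ω_r−ω_c),  ω_c=0, ω_r=1
ω_s = 0 − (98/40)(1−0) = -49/20
ω_s/ω_r = -49/20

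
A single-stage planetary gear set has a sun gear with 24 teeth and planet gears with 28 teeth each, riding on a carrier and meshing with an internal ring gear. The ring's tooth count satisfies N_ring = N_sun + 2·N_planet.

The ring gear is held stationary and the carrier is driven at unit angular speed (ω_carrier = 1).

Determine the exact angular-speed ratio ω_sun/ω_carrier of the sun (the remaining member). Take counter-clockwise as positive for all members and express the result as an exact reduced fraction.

N_ring = 24 + 2·28 = 80
24(ω_s−ω_c) = −80(ω_r−ω_c),  ω_r=0, ω_c=1
ω_s = 1 − (80/24)(0−1) = 13/3
ω_s/ω_c = 13/3

13/3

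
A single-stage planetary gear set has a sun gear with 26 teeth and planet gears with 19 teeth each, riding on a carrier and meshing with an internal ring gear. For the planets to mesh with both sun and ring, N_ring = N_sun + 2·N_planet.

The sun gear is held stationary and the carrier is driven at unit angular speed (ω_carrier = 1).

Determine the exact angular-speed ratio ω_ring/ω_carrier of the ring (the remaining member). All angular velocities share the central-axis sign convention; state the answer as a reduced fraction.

N_ring = 26 + 2·19 = 64
26(ω_s−ω_c) = −64(ω_r−ω_c),  ω_s=0, ω_c=1
ω_r = 1 − (26/64)(0−1) = 45/32
ω_r/ω_c = 45/32

45/32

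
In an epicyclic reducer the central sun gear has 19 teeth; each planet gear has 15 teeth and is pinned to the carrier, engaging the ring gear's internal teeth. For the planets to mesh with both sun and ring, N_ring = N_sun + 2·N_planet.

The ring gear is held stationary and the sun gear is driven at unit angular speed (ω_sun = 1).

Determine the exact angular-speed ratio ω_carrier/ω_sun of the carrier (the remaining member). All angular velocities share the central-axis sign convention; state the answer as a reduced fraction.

19/68

N_ring = 19 + 2·15 = 49
19(ω_s−ω_c) = −49(ω_r−ω_c),  ω_r=0, ω_s=1
19(1−ω_c) = −49(0−ω_c)  ⇒  68ω_c = 19  ⇒  ω_c = 19/68
ω_c/ω_s = 19/68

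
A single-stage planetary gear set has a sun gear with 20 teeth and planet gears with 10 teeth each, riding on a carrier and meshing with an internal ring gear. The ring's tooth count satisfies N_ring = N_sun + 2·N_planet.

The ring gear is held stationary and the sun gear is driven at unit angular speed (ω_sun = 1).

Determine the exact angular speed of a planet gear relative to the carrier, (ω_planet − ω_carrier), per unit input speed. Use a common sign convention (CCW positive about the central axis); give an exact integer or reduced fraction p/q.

N_ring = 20 + 2·10 = 40
20(ω_s−ω_c) = −40(ω_r−ω_c),  ω_r=0, ω_s=1
20(1−ω_c) = −40(0−ω_c)  ⇒  60ω_c = 20  ⇒  ω_c = 1/3
sun–planet: 20·(1−1/3) = −10·(ω_p−ω_c)  ⇒  ω_p−ω_c = −(20/10)·(2/3) = -4/3

-4/3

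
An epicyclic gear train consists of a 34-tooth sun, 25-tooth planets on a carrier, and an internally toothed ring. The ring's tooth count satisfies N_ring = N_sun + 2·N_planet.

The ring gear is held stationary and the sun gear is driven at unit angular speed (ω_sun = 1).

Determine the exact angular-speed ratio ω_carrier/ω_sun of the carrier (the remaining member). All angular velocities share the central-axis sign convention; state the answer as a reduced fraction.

17/59

N_ring = 34 + 2·25 = 84
34(ω_s−ω_c) = −84(ω_r−ω_c),  ω_r=0, ω_s=1
34(1−ω_c) = −84(0−ω_c)  ⇒  118ω_c = 34  ⇒  ω_c = 17/59
ω_c/ω_s = 17/59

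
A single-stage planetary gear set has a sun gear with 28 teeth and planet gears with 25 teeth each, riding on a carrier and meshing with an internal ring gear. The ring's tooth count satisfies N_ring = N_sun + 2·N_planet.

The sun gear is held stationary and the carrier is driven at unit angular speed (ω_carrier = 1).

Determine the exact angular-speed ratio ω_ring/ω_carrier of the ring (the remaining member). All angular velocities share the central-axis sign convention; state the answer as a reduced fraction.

N_ring = 28 + 2·25 = 78
28(ω_s−ω_c) = −78(ω_r−ω_c),  ω_s=0, ω_c=1
ω_r = 1 − (28/78)(0−1) = 53/39
ω_r/ω_c = 53/39

53/39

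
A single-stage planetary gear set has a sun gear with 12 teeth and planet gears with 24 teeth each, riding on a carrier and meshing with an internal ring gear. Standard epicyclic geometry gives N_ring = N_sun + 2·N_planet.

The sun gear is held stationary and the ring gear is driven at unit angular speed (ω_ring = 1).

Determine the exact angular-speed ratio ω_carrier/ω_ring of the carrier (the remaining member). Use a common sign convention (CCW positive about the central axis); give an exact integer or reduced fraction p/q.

5/6

N_ring = 12 + 2·24 = 60
12(ω_s−ω_c) = −60(ω_r−ω_c),  ω_s=0, ω_r=1
12(0−ω_c) = −60(1−ω_c)  ⇒  72ω_c = 60  ⇒  ω_c = 5/6
ω_c/ω_r = 5/6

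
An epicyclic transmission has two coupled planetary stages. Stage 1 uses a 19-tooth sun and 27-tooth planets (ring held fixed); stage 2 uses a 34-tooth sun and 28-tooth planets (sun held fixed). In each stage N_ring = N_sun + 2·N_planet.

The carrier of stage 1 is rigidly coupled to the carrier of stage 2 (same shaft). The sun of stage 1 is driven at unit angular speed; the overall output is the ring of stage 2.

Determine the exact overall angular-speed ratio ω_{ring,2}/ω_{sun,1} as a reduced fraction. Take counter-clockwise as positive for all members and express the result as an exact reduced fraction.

589/2070

Stage 1: N_ring = 19 + 2·27 = 73
Stage 1: 19(ω_s−ω_c) = −73(ω_r−ω_c),  ω_r=0, ω_s=1
Stage 1: 19(1−ω_c) = −73(0−ω_c)  ⇒  92ω_c = 19  ⇒  ω_c = 19/92
  ⇒ ω_c¹/ω_s¹ = 19/92
Stage 2: N_ring = 34 + 2·28 = 90
Stage 2: 34(ω_s−ω_c) = −90(ω_r−ω_c),  ω_s=0, ω_c=1
Stage 2: ω_r = 1 − (34/90)(0−1) = 62/45
  ⇒ ω_r²/ω_c² = 62/45
Coupling ω_c² = ω_c¹ ⇒ overall = 19/92 × 62/45 = 589/2070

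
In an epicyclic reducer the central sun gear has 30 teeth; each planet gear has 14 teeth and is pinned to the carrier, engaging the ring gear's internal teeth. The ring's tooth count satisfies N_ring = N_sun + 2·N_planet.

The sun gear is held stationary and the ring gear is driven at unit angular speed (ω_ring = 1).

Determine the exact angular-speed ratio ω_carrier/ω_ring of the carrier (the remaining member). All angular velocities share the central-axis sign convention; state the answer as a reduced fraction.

N_ring = 30 + 2·14 = 58
30(ω_s−ω_c) = −58(ω_r−ω_c),  ω_s=0, ω_r=1
30(0−ω_c) = −58(1−ω_c)  ⇒  88ω_c = 58  ⇒  ω_c = 29/44
ω_c/ω_r = 29/44

29/44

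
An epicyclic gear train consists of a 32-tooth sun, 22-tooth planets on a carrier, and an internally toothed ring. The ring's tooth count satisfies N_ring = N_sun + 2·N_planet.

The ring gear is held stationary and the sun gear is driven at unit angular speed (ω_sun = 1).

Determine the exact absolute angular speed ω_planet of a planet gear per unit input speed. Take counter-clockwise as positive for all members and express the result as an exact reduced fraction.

-8/11

N_ring = 32 + 2·22 = 76
32(ω_s−ω_c) = −76(ω_r−ω_c),  ω_r=0, ω_s=1
32(1−ω_c) = −76(0−ω_c)  ⇒  108ω_c = 32  ⇒  ω_c = 8/27
sun–planet: 32·(1−8/27) = −22·(ω_p−ω_c)  ⇒  ω_p−ω_c = −(32/22)·(19/27) = -304/297
ω_p = 8/27 − 304/297 = -8/11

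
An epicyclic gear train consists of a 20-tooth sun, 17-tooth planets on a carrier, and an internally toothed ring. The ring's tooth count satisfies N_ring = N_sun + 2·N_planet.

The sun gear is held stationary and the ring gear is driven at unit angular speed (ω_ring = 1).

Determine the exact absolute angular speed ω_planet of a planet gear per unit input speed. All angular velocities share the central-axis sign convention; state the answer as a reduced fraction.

N_ring = 20 + 2·17 = 54
20(ω_s−ω_c) = −54(ω_r−ω_c),  ω_s=0, ω_r=1
20(0−ω_c) = −54(1−ω_c)  ⇒  74ω_c = 54  ⇒  ω_c = 27/37
sun–planet: 20·(0−27/37) = −17·(ω_p−ω_c)  ⇒  ω_p−ω_c = −(20/17)·(-27/37) = 540/629
ω_p = 27/37 + 540/629 = 27/17

27/17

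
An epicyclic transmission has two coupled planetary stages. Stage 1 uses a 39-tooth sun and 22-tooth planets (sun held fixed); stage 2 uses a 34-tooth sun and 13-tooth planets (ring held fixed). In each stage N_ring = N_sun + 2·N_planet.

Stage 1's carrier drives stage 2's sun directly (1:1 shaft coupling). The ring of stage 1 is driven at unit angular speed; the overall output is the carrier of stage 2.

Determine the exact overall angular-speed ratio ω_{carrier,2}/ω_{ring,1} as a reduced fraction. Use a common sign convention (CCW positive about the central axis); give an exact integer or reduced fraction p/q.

Stage 1: N_ring = 39 + 2·22 = 83
Stage 1: 39(ω_s−ω_c) = −83(ω_r−ω_c),  ω_s=0, ω_r=1
Stage 1: 39(0−ω_c) = −83(1−ω_c)  ⇒  122ω_c = 83  ⇒  ω_c = 83/122
  ⇒ ω_c¹/ω_r¹ = 83/122
Stage 2: N_ring = 34 + 2·13 = 60
Stage 2: 34(ω_s−ω_c) = −60(ω_r−ω_c),  ω_r=0, ω_s=1
Stage 2: 34(1−ω_c) = −60(0−ω_c)  ⇒  94ω_c = 34  ⇒  ω_c = 17/47
  ⇒ ω_c²/ω_s² = 17/47
Coupling ω_s² = ω_c¹ ⇒ overall = 83/122 × 17/47 = 1411/5734

1411/5734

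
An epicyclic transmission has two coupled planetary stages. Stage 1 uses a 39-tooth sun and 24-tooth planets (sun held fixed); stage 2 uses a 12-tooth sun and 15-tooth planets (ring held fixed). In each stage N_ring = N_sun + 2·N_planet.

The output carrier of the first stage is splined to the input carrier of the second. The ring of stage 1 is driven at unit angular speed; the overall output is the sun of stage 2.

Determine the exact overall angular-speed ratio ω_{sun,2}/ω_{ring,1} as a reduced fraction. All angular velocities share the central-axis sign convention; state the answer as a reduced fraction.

87/28

Stage 1: N_ring = 39 + 2·24 = 87
Stage 1: 39(ω_s−ω_c) = −87(ω_r−ω_c),  ω_s=0, ω_r=1
Stage 1: 39(0−ω_c) = −87(1−ω_c)  ⇒  126ω_c = 87  ⇒  ω_c = 29/42
  ⇒ ω_c¹/ω_r¹ = 29/42
Stage 2: N_ring = 12 + 2·15 = 42
Stage 2: 12(ω_s−ω_c) = −42(ω_r−ω_c),  ω_r=0, ω_c=1
Stage 2: ω_s = 1 − (42/12)(0−1) = 9/2
  ⇒ ω_s²/ω_c² = 9/2
Coupling ω_c² = ω_c¹ ⇒ overall = 29/42 × 9/2 = 87/28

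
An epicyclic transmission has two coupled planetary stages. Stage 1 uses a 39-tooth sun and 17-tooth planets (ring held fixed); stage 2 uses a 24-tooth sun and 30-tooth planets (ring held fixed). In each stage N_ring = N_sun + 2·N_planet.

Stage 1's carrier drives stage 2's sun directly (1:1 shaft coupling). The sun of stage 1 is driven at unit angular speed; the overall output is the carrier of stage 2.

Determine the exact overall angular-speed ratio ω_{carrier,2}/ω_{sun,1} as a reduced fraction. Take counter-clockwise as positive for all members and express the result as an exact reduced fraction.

Stage 1: N_ring = 39 + 2·17 = 73
Stage 1: 39(ω_s−ω_c) = −73(ω_r−ω_c),  ω_r=0, ω_s=1
Stage 1: 39(1−ω_c) = −73(0−ω_c)  ⇒  112ω_c = 39  ⇒  ω_c = 39/112
  ⇒ ω_c¹/ω_s¹ = 39/112
Stage 2: N_ring = 24 + 2·30 = 84
Stage 2: 24(ω_s−ω_c) = −84(ω_r−ω_c),  ω_r=0, ω_s=1
Stage 2: 24(1−ω_c) = −84(0−ω_c)  ⇒  108ω_c = 24  ⇒  ω_c = 2/9
  ⇒ ω_c²/ω_s² = 2/9
Coupling ω_s² = ω_c¹ ⇒ overall = 39/112 × 2/9 = 13/168

13/168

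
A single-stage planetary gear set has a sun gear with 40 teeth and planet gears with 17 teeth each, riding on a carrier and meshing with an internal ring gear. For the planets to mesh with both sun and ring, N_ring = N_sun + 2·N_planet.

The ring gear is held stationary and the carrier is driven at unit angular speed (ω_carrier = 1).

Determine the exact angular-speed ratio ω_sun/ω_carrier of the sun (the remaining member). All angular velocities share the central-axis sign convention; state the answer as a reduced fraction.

57/20

N_ring = 40 + 2·17 = 74
40(ω_s−ω_c) = −74(ω_r−ω_c),  ω_r=0, ω_c=1
ω_s = 1 − (74/40)(0−1) = 57/20
ω_s/ω_c = 57/20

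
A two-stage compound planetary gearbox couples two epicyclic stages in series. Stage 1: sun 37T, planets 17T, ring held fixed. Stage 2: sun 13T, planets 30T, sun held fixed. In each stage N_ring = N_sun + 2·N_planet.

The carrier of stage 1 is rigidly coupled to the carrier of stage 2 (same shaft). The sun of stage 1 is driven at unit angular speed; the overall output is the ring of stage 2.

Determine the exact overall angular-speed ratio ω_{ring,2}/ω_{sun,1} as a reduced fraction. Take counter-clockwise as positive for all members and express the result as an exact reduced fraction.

Stage 1: N_ring = 37 + 2·17 = 71
Stage 1: 37(ω_s−ω_c) = −71(ω_r−ω_c),  ω_r=0, ω_s=1
Stage 1: 37(1−ω_c) = −71(0−ω_c)  ⇒  108ω_c = 37  ⇒  ω_c = 37/108
  ⇒ ω_c¹/ω_s¹ = 37/108
Stage 2: N_ring = 13 + 2·30 = 73
Stage 2: 13(ω_s−ω_c) = −73(ω_r−ω_c),  ω_s=0, ω_c=1
Stage 2: ω_r = 1 − (13/73)(0−1) = 86/73
  ⇒ ω_r²/ω_c² = 86/73
Coupling ω_c² = ω_c¹ ⇒ overall = 37/108 × 86/73 = 1591/3942

1591/3942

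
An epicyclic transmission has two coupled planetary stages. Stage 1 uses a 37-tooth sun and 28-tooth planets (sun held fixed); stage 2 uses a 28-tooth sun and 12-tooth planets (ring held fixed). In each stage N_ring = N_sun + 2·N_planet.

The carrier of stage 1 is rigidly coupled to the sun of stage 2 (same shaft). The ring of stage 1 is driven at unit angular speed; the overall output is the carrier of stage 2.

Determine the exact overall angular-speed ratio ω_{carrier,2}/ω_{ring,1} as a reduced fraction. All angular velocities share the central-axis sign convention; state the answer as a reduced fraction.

Stage 1: N_ring = 37 + 2·28 = 93
Stage 1: 37(ω_s−ω_c) = −93(ω_r−ω_c),  ω_s=0, ω_r=1
Stage 1: 37(0−ω_c) = −93(1−ω_c)  ⇒  130ω_c = 93  ⇒  ω_c = 93/130
  ⇒ ω_c¹/ω_r¹ = 93/130
Stage 2: N_ring = 28 + 2·12 = 52
Stage 2: 28(ω_s−ω_c) = −52(ω_r−ω_c),  ω_r=0, ω_s=1
Stage 2: 28(1−ω_c) = −52(0−ω_c)  ⇒  80ω_c = 28  ⇒  ω_c = 7/20
  ⇒ ω_c²/ω_s² = 7/20
Coupling ω_s² = ω_c¹ ⇒ overall = 93/130 × 7/20 = 651/2600

651/2600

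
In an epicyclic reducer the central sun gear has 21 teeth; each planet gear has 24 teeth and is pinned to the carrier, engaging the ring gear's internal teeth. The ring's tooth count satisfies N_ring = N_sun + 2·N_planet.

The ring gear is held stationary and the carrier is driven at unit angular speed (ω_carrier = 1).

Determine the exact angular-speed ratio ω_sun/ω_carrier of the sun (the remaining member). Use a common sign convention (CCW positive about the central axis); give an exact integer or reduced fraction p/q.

30/7

N_ring = 21 + 2·24 = 69
21(ω_s−ω_c) = −69(ω_r−ω_c),  ω_r=0, ω_c=1
ω_s = 1 − (69/21)(0−1) = 30/7
ω_s/ω_c = 30/7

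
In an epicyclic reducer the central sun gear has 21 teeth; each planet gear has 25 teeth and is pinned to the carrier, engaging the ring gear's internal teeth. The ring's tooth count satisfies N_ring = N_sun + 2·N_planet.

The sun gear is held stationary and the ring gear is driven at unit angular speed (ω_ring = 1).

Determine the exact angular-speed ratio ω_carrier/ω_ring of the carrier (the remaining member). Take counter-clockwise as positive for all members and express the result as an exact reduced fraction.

N_ring = 21 + 2·25 = 71
21(ω_s−ω_c) = −71(ω_r−ω_c),  ω_s=0, ω_r=1
21(0−ω_c) = −71(1−ω_c)  ⇒  92ω_c = 71  ⇒  ω_c = 71/92
ω_c/ω_r = 71/92

71/92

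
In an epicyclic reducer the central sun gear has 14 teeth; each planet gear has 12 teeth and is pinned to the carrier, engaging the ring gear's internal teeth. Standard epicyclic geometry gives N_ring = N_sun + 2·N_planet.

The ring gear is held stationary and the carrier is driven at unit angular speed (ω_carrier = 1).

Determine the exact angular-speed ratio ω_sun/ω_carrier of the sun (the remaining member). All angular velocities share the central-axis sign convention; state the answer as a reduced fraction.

26/7

N_ring = 14 + 2·12 = 38
14(ω_s−ω_c) = −38(ω_r−ω_c),  ω_r=0, ω_c=1
ω_s = 1 − (38/14)(0−1) = 26/7
ω_s/ω_c = 26/7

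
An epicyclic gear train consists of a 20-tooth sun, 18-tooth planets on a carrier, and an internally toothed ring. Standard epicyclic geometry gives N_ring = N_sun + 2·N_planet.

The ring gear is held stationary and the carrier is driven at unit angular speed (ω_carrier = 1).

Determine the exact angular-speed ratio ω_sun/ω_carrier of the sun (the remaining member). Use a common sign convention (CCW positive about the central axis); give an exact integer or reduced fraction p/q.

19/5

N_ring = 20 + 2·18 = 56
20(ω_s−ω_c) = −56(ω_r−ω_c),  ω_r=0, ω_c=1
ω_s = 1 − (56/20)(0−1) = 19/5
ω_s/ω_c = 19/5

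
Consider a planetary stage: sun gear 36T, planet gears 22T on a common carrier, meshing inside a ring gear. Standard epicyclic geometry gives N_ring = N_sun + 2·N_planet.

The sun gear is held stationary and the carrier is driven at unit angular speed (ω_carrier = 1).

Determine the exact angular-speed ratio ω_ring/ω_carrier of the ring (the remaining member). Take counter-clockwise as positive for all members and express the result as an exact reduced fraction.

N_ring = 36 + 2·22 = 80
36(ω_s−ω_c) = −80(ω_r−ω_c),  ω_s=0, ω_c=1
ω_r = 1 − (36/80)(0−1) = 29/20
ω_r/ω_c = 29/20

29/20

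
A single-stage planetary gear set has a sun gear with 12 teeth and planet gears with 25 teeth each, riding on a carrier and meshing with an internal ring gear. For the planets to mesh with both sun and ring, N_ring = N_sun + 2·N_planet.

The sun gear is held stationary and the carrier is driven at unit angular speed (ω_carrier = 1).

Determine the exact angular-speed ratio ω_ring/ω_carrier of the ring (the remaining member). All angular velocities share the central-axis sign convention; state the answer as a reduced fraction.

37/31

N_ring = 12 + 2·25 = 62
12(ω_s−ω_c) = −62(ω_r−ω_c),  ω_s=0, ω_c=1
ω_r = 1 − (12/62)(0−1) = 37/31
ω_r/ω_c = 37/31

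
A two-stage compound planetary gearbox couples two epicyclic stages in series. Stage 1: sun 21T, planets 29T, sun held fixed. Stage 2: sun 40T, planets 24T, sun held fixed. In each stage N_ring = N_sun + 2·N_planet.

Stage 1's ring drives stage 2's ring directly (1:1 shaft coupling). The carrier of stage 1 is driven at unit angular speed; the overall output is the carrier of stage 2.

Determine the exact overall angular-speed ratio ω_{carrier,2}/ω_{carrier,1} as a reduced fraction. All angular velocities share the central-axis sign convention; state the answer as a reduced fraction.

275/316

Stage 1: N_ring = 21 + 2·29 = 79
Stage 1: 21(ω_s−ω_c) = −79(ω_r−ω_c),  ω_s=0, ω_c=1
Stage 1: ω_r = 1 − (21/79)(0−1) = 100/79
  ⇒ ω_r¹/ω_c¹ = 100/79
Stage 2: N_ring = 40 + 2·24 = 88
Stage 2: 40(ω_s−ω_c) = −88(ω_r−ω_c),  ω_s=0, ω_r=1
Stage 2: 40(0−ω_c) = −88(1−ω_c)  ⇒  128ω_c = 88  ⇒  ω_c = 11/16
  ⇒ ω_c²/ω_r² = 11/16
Coupling ω_r² = ω_r¹ ⇒ overall = 100/79 × 11/16 = 275/316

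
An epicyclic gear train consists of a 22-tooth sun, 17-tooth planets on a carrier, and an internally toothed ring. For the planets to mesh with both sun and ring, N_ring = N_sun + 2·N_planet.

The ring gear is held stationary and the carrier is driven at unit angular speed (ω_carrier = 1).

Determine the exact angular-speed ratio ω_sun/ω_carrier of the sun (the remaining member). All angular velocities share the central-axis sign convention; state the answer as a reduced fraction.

39/11

N_ring = 22 + 2·17 = 56
22(ω_s−ω_c) = −56(ω_r−ω_c),  ω_r=0, ω_c=1
ω_s = 1 − (56/22)(0−1) = 39/11
ω_s/ω_c = 39/11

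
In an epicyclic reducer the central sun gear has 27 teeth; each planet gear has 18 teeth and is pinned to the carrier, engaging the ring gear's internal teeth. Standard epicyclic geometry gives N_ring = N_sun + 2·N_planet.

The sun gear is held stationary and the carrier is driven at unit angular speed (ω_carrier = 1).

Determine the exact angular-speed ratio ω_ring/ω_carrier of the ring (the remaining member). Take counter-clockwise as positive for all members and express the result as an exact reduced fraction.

N_ring = 27 + 2·18 = 63
27(ω_s−ω_c) = −63(ω_r−ω_c),  ω_s=0, ω_c=1
ω_r = 1 − (27/63)(0−1) = 10/7
ω_r/ω_c = 10/7

10/7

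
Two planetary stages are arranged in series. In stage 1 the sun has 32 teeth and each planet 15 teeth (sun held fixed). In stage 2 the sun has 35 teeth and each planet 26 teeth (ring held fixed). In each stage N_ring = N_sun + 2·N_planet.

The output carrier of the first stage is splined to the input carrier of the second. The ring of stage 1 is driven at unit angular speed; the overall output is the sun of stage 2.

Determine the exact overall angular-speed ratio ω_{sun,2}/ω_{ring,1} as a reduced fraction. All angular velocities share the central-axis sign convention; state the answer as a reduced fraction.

Stage 1: N_ring = 32 + 2·15 = 62
Stage 1: 32(ω_s−ω_c) = −62(ω_r−ω_c),  ω_s=0, ω_r=1
Stage 1: 32(0−ω_c) = −62(1−ω_c)  ⇒  94ω_c = 62  ⇒  ω_c = 31/47
  ⇒ ω_c¹/ω_r¹ = 31/47
Stage 2: N_ring = 35 + 2·26 = 87
Stage 2: 35(ω_s−ω_c) = −87(ω_r−ω_c),  ω_r=0, ω_c=1
Stage 2: ω_s = 1 − (87/35)(0−1) = 122/35
  ⇒ ω_s²/ω_c² = 122/35
Coupling ω_c² = ω_c¹ ⇒ overall = 31/47 × 122/35 = 3782/1645

3782/1645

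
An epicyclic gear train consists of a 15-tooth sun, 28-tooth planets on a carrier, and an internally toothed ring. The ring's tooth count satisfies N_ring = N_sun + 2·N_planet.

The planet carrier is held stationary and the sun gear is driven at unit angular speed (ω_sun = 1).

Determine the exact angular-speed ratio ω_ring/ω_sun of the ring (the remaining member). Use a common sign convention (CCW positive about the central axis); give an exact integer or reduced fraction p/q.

-15/71

N_ring = 15 + 2·28 = 71
15(ω_s−ω_c) = −71(ω_r−ω_c),  ω_c=0, ω_s=1
ω_r = 0 − (15/71)(1−0) = -15/71
ω_r/ω_s = -15/71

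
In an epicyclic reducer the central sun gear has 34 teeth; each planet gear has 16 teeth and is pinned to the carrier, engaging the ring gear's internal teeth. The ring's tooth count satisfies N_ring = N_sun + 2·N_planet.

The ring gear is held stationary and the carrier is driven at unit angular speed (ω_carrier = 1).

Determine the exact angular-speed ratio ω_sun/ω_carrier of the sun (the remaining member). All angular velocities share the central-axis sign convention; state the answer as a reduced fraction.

50/17

N_ring = 34 + 2·16 = 66
34(ω_s−ω_c) = −66(ω_r−ω_c),  ω_r=0, ω_c=1
ω_s = 1 − (66/34)(0−1) = 50/17
ω_s/ω_c = 50/17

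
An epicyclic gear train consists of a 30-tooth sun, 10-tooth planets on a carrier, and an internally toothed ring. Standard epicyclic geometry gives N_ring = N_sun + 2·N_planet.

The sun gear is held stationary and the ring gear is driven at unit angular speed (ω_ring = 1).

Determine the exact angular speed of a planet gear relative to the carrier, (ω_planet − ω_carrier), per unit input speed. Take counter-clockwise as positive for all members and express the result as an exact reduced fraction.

N_ring = 30 + 2·10 = 50
30(ω_s−ω_c) = −50(ω_r−ω_c),  ω_s=0, ω_r=1
30(0−ω_c) = −50(1−ω_c)  ⇒  80ω_c = 50  ⇒  ω_c = 5/8
sun–planet: 30·(0−5/8) = −10·(ω_p−ω_c)  ⇒  ω_p−ω_c = −(30/10)·(-5/8) = 15/8

15/8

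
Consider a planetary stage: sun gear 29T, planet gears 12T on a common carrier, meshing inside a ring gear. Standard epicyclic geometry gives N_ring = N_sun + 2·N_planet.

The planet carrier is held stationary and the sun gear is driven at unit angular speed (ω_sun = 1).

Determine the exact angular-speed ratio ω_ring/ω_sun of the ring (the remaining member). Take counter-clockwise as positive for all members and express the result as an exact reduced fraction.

N_ring = 29 + 2·12 = 53
29(ω_s−ω_c) = −53(ω_r−ω_c),  ω_c=0, ω_s=1
ω_r = 0 − (29/53)(1−0) = -29/53
ω_r/ω_s = -29/53

-29/53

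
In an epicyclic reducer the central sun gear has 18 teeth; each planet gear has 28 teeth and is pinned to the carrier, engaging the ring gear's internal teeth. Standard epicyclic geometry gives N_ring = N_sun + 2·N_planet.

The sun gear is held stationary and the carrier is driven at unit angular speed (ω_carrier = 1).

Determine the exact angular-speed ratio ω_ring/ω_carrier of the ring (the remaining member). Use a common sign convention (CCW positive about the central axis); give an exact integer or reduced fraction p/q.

N_ring = 18 + 2·28 = 74
18(ω_s−ω_c) = −74(ω_r−ω_c),  ω_s=0, ω_c=1
ω_r = 1 − (18/74)(0−1) = 46/37
ω_r/ω_c = 46/37

46/37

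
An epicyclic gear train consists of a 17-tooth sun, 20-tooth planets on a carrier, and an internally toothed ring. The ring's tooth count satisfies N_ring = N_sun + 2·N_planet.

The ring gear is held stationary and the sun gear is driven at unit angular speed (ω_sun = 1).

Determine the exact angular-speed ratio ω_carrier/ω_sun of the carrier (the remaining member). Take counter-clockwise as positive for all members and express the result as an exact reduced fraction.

17/74

N_ring = 17 + 2·20 = 57
17(ω_s−ω_c) = −57(ω_r−ω_c),  ω_r=0, ω_s=1
17(1−ω_c) = −57(0−ω_c)  ⇒  74ω_c = 17  ⇒  ω_c = 17/74
ω_c/ω_s = 17/74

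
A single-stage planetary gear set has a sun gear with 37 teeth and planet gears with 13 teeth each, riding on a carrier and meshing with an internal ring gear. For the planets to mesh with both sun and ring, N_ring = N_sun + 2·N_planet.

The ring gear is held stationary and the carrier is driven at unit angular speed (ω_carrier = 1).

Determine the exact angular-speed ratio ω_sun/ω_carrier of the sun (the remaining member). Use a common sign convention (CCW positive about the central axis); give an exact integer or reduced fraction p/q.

100/37

N_ring = 37 + 2·13 = 63
37(ω_s−ω_c) = −63(ω_r−ω_c),  ω_r=0, ω_c=1
ω_s = 1 − (63/37)(0−1) = 100/37
ω_s/ω_c = 100/37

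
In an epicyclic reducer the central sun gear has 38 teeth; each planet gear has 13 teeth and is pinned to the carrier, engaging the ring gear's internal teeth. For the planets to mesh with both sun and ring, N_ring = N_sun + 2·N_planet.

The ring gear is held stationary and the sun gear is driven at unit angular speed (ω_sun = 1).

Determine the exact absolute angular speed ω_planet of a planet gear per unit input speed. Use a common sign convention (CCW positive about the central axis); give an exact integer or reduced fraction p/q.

N_ring = 38 + 2·13 = 64
38(ω_s−ω_c) = −64(ω_r−ω_c),  ω_r=0, ω_s=1
38(1−ω_c) = −64(0−ω_c)  ⇒  102ω_c = 38  ⇒  ω_c = 19/51
sun–planet: 38·(1−19/51) = −13·(ω_p−ω_c)  ⇒  ω_p−ω_c = −(38/13)·(32/51) = -1216/663
ω_p = 19/51 − 1216/663 = -19/13

-19/13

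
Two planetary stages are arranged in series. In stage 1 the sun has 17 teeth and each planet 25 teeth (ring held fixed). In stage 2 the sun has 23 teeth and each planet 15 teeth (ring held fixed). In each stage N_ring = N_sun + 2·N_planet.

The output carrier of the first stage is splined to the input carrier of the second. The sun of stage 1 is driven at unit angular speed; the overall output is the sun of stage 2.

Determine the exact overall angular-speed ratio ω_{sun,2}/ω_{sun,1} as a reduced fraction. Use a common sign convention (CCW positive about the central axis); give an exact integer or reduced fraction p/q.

323/483

Stage 1: N_ring = 17 + 2·25 = 67
Stage 1: 17(ω_s−ω_c) = −67(ω_r−ω_c),  ω_r=0, ω_s=1
Stage 1: 17(1−ω_c) = −67(0−ω_c)  ⇒  84ω_c = 17  ⇒  ω_c = 17/84
  ⇒ ω_c¹/ω_s¹ = 17/84
Stage 2: N_ring = 23 + 2·15 = 53
Stage 2: 23(ω_s−ω_c) = −53(ω_r−ω_c),  ω_r=0, ω_c=1
Stage 2: ω_s = 1 − (53/23)(0−1) = 76/23
  ⇒ ω_s²/ω_c² = 76/23
Coupling ω_c² = ω_c¹ ⇒ overall = 17/84 × 76/23 = 323/483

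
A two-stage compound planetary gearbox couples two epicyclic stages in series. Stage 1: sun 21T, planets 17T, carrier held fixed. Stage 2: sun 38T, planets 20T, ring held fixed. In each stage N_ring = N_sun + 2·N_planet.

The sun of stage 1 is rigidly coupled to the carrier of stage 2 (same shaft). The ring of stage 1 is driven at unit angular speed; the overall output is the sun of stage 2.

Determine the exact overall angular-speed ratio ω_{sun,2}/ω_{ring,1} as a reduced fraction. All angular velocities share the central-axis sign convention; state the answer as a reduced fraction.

Stage 1: N_ring = 21 + 2·17 = 55
Stage 1: 21(ω_s−ω_c) = −55(ω_r−ω_c),  ω_c=0, ω_r=1
Stage 1: ω_s = 0 − (55/21)(1−0) = -55/21
  ⇒ ω_s¹/ω_r¹ = -55/21
Stage 2: N_ring = 38 + 2·20 = 78
Stage 2: 38(ω_s−ω_c) = −78(ω_r−ω_c),  ω_r=0, ω_c=1
Stage 2: ω_s = 1 − (78/38)(0−1) = 58/19
  ⇒ ω_s²/ω_c² = 58/19
Coupling ω_c² = ω_s¹ ⇒ overall = -55/21 × 58/19 = -3190/399

-3190/399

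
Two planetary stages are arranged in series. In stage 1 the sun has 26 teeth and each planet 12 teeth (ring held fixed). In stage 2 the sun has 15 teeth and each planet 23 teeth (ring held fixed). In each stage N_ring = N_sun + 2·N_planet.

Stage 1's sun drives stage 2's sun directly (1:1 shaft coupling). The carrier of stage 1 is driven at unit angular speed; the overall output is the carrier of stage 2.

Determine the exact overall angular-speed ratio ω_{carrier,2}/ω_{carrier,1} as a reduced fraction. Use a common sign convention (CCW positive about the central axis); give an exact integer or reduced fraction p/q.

Stage 1: N_ring = 26 + 2·12 = 50
Stage 1: 26(ω_s−ω_c) = −50(ω_r−ω_c),  ω_r=0, ω_c=1
Stage 1: ω_s = 1 − (50/26)(0−1) = 38/13
  ⇒ ω_s¹/ω_c¹ = 38/13
Stage 2: N_ring = 15 + 2·23 = 61
Stage 2: 15(ω_s−ω_c) = −61(ω_r−ω_c),  ω_r=0, ω_s=1
Stage 2: 15(1−ω_c) = −61(0−ω_c)  ⇒  76ω_c = 15  ⇒  ω_c = 15/76
  ⇒ ω_c²/ω_s² = 15/76
Coupling ω_s² = ω_s¹ ⇒ overall = 38/13 × 15/76 = 15/26

15/26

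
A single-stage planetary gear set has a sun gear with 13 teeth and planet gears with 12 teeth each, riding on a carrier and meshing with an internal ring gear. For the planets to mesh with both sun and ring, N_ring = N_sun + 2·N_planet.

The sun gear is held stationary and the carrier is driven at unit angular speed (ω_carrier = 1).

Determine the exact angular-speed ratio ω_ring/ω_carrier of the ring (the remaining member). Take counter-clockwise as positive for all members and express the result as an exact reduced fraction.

50/37

N_ring = 13 + 2·12 = 37
13(ω_s−ω_c) = −37(ω_r−ω_c),  ω_s=0, ω_c=1
ω_r = 1 − (13/37)(0−1) = 50/37
ω_r/ω_c = 50/37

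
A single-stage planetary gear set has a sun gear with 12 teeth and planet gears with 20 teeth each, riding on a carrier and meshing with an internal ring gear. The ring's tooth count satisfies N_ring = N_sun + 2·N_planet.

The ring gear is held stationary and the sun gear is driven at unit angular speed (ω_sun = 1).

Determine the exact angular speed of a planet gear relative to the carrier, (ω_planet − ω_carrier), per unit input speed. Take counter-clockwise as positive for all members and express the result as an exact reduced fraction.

-39/80

N_ring = 12 + 2·20 = 52
12(ω_s−ω_c) = −52(ω_r−ω_c),  ω_r=0, ω_s=1
12(1−ω_c) = −52(0−ω_c)  ⇒  64ω_c = 12  ⇒  ω_c = 3/16
sun–planet: 12·(1−3/16) = −20·(ω_p−ω_c)  ⇒  ω_p−ω_c = −(12/20)·(13/16) = -39/80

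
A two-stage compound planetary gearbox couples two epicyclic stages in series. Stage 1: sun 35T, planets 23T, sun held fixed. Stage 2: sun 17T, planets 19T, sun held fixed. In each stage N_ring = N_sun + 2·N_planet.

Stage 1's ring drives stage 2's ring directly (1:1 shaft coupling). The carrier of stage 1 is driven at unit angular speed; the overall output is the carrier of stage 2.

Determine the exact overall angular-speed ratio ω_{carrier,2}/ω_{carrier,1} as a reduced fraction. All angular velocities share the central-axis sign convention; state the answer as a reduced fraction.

1595/1458

Stage 1: N_ring = 35 + 2·23 = 81
Stage 1: 35(ω_s−ω_c) = −81(ω_r−ω_c),  ω_s=0, ω_c=1
Stage 1: ω_r = 1 − (35/81)(0−1) = 116/81
  ⇒ ω_r¹/ω_c¹ = 116/81
Stage 2: N_ring = 17 + 2·19 = 55
Stage 2: 17(ω_s−ω_c) = −55(ω_r−ω_c),  ω_s=0, ω_r=1
Stage 2: 17(0−ω_c) = −55(1−ω_c)  ⇒  72ω_c = 55  ⇒  ω_c = 55/72
  ⇒ ω_c²/ω_r² = 55/72
Coupling ω_r² = ω_r¹ ⇒ overall = 116/81 × 55/72 = 1595/1458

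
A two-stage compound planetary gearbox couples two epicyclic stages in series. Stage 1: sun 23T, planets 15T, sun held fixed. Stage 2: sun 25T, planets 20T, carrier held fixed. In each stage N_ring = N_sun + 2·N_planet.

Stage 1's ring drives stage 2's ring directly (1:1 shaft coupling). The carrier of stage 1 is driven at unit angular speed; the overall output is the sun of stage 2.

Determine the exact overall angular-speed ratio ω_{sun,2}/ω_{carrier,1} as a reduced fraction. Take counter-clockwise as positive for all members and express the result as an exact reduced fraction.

-988/265

Stage 1: N_ring = 23 + 2·15 = 53
Stage 1: 23(ω_s−ω_c) = −53(ω_r−ω_c),  ω_s=0, ω_c=1
Stage 1: ω_r = 1 − (23/53)(0−1) = 76/53
  ⇒ ω_r¹/ω_c¹ = 76/53
Stage 2: N_ring = 25 + 2·20 = 65
Stage 2: 25(ω_s−ω_c) = −65(ω_r−ω_c),  ω_c=0, ω_r=1
Stage 2: ω_s = 0 − (65/25)(1−0) = -13/5
  ⇒ ω_s²/ω_r² = -13/5
Coupling ω_r² = ω_r¹ ⇒ overall = 76/53 × -13/5 = -988/265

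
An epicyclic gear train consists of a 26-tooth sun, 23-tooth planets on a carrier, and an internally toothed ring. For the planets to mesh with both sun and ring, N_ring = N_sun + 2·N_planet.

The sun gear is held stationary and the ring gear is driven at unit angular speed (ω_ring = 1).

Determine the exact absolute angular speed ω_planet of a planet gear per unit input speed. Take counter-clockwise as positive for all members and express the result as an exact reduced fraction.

N_ring = 26 + 2·23 = 72
26(ω_s−ω_c) = −72(ω_r−ω_c),  ω_s=0, ω_r=1
26(0−ω_c) = −72(1−ω_c)  ⇒  98ω_c = 72  ⇒  ω_c = 36/49
sun–planet: 26·(0−36/49) = −23·(ω_p−ω_c)  ⇒  ω_p−ω_c = −(26/23)·(-36/49) = 936/1127
ω_p = 36/49 + 936/1127 = 36/23

36/23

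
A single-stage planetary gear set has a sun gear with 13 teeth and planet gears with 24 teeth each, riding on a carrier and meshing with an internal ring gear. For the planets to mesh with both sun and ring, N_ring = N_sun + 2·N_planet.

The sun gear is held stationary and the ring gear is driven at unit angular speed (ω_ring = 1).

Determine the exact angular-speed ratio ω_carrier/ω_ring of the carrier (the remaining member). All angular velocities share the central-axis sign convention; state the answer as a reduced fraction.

N_ring = 13 + 2·24 = 61
13(ω_s−ω_c) = −61(ω_r−ω_c),  ω_s=0, ω_r=1
13(0−ω_c) = −61(1−ω_c)  ⇒  74ω_c = 61  ⇒  ω_c = 61/74
ω_c/ω_r = 61/74

61/74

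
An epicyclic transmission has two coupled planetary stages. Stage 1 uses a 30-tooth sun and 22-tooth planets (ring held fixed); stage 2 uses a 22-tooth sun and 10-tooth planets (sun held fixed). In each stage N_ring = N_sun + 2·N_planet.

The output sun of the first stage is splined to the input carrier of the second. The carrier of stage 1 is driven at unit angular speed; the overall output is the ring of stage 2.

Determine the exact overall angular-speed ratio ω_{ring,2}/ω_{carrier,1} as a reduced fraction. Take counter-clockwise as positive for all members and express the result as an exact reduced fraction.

1664/315

Stage 1: N_ring = 30 + 2·22 = 74
Stage 1: 30(ω_s−ω_c) = −74(ω_r−ω_c),  ω_r=0, ω_c=1
Stage 1: ω_s = 1 − (74/30)(0−1) = 52/15
  ⇒ ω_s¹/ω_c¹ = 52/15
Stage 2: N_ring = 22 + 2·10 = 42
Stage 2: 22(ω_s−ω_c) = −42(ω_r−ω_c),  ω_s=0, ω_c=1
Stage 2: ω_r = 1 − (22/42)(0−1) = 32/21
  ⇒ ω_r²/ω_c² = 32/21
Coupling ω_c² = ω_s¹ ⇒ overall = 52/15 × 32/21 = 1664/315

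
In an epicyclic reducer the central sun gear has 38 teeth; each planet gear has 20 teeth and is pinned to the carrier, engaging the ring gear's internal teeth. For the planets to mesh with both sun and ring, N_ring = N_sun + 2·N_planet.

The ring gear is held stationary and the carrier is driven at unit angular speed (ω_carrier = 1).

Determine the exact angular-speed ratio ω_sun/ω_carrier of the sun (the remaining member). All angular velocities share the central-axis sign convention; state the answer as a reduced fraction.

58/19

N_ring = 38 + 2·20 = 78
38(ω_s−ω_c) = −78(ω_r−ω_c),  ω_r=0, ω_c=1
ω_s = 1 − (78/38)(0−1) = 58/19
ω_s/ω_c = 58/19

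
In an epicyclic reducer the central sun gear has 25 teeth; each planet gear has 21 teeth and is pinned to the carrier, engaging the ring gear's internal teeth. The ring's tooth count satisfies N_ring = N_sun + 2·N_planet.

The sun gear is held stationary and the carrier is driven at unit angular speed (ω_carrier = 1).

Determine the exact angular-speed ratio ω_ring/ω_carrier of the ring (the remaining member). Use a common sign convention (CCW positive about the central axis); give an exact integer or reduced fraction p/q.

92/67

N_ring = 25 + 2·21 = 67
25(ω_s−ω_c) = −67(ω_r−ω_c),  ω_s=0, ω_c=1
ω_r = 1 − (25/67)(0−1) = 92/67
ω_r/ω_c = 92/67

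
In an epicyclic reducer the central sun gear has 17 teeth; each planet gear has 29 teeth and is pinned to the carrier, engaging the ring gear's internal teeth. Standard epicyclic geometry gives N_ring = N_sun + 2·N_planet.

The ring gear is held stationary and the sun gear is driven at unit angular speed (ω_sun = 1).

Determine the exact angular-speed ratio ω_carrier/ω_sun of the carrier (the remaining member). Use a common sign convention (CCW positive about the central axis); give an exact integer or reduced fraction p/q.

N_ring = 17 + 2·29 = 75
17(ω_s−ω_c) = −75(ω_r−ω_c),  ω_r=0, ω_s=1
17(1−ω_c) = −75(0−ω_c)  ⇒  92ω_c = 17  ⇒  ω_c = 17/92
ω_c/ω_s = 17/92

17/92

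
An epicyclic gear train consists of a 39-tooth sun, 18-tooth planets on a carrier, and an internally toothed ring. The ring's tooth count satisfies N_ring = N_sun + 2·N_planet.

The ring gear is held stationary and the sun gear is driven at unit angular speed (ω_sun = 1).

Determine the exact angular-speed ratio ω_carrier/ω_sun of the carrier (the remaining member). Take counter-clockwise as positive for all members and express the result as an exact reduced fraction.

N_ring = 39 + 2·18 = 75
39(ω_s−ω_c) = −75(ω_r−ω_c),  ω_r=0, ω_s=1
39(1−ω_c) = −75(0−ω_c)  ⇒  114ω_c = 39  ⇒  ω_c = 13/38
ω_c/ω_s = 13/38

13/38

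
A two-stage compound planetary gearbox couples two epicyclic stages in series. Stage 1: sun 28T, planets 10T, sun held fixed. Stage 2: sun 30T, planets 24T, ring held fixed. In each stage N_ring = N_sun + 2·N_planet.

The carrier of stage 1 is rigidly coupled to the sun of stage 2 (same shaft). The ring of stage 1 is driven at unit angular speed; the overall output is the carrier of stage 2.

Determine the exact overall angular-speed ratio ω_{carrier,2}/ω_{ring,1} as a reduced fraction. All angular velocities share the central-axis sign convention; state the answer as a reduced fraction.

Stage 1: N_ring = 28 + 2·10 = 48
Stage 1: 28(ω_s−ω_c) = −48(ω_r−ω_c),  ω_s=0, ω_r=1
Stage 1: 28(0−ω_c) = −48(1−ω_c)  ⇒  76ω_c = 48  ⇒  ω_c = 12/19
  ⇒ ω_c¹/ω_r¹ = 12/19
Stage 2: N_ring = 30 + 2·24 = 78
Stage 2: 30(ω_s−ω_c) = −78(ω_r−ω_c),  ω_r=0, ω_s=1
Stage 2: 30(1−ω_c) = −78(0−ω_c)  ⇒  108ω_c = 30  ⇒  ω_c = 5/18
  ⇒ ω_c²/ω_s² = 5/18
Coupling ω_s² = ω_c¹ ⇒ overall = 12/19 × 5/18 = 10/57

10/57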